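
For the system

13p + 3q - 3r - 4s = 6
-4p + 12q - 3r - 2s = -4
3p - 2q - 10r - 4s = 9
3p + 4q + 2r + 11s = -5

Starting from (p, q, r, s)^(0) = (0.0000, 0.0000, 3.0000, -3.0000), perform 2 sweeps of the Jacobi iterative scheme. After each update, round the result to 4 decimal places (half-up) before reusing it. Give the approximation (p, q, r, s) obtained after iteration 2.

(0.2423, -0.3481, -0.4141, -0.5417)

Iteration 1:
  p = (6 - (3)·0.0000 - (-3)·3.0000 - (-4)·-3.0000) / (13) = 0.2308
  q = (-4 - (-4)·0.0000 - (-3)·3.0000 - (-2)·-3.0000) / (12) = -0.0833
  r = (9 - (3)·0.0000 - (-2)·0.0000 - (-4)·-3.0000) / (-10) = 0.3000
  s = (-5 - (3)·0.0000 - (4)·0.0000 - (2)·3.0000) / (11) = -1.0000
Iteration 2:
  p = (6 - (3)·-0.0833 - (-3)·0.3000 - (-4)·-1.0000) / (13) = 0.2423
  q = (-4 - (-4)·0.2308 - (-3)·0.3000 - (-2)·-1.0000) / (12) = -0.3481
  r = (9 - (3)·0.2308 - (-2)·-0.0833 - (-4)·-1.0000) / (-10) = -0.4141
  s = (-5 - (3)·0.2308 - (4)·-0.0833 - (2)·0.3000) / (11) = -0.5417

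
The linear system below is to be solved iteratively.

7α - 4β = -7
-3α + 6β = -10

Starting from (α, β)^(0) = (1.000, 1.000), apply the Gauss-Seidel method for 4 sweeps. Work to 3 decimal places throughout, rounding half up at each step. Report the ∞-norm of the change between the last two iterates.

Iteration 1:
  α = (-7 - (-4)·1.000) / (7) = -0.429
  β = (-10 - (-3)·-0.429) / (6) = -1.881
Iteration 2:
  α = (-7 - (-4)·-1.881) / (7) = -2.075
  β = (-10 - (-3)·-2.075) / (6) = -2.704
Iteration 3:
  α = (-7 - (-4)·-2.704) / (7) = -2.545
  β = (-10 - (-3)·-2.545) / (6) = -2.939
Iteration 4:
  α = (-7 - (-4)·-2.939) / (7) = -2.679
  β = (-10 - (-3)·-2.679) / (6) = -3.006
Change: (-0.134, -0.067) → max |·| = 0.134

0.134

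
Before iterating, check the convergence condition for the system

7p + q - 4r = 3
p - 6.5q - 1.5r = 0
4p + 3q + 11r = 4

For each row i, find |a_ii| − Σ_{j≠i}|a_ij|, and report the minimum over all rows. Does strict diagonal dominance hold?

2

row 1: |7| − (1+4) = 2
row 2: |-6.5| − (1+1.5) = 4
row 3: |11| − (4+3) = 4
minimum over rows = 2 → strictly diagonally dominant (convergence guaranteed)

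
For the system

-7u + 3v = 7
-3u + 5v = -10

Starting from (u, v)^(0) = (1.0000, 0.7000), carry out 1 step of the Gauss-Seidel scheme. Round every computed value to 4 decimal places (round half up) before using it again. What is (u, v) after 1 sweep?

(-0.7000, -2.4200)

Iteration 1:
  u = (7 - (3)·0.7000) / (-7) = -0.7000
  v = (-10 - (-3)·-0.7000) / (5) = -2.4200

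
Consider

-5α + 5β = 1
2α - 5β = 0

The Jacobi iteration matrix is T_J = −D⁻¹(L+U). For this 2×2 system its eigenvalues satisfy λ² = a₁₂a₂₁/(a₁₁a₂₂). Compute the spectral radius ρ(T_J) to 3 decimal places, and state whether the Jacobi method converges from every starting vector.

0.632

a₁₂a₂₁/(a₁₁a₂₂) = (5)·(2) / ((-5)·(-5)) = 0.400000
ρ = √|0.400000| = √0.400000 = 0.632
ρ < 1, so Jacobi converges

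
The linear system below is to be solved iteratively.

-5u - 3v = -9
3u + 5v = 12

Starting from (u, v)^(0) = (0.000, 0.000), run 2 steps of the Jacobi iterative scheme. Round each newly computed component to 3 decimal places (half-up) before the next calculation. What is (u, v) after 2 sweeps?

Iteration 1:
  u = (-9 - (-3)·0.000) / (-5) = 1.800
  v = (12 - (3)·0.000) / (5) = 2.400
Iteration 2:
  u = (-9 - (-3)·2.400) / (-5) = 0.360
  v = (12 - (3)·1.800) / (5) = 1.320

(0.360, 1.320)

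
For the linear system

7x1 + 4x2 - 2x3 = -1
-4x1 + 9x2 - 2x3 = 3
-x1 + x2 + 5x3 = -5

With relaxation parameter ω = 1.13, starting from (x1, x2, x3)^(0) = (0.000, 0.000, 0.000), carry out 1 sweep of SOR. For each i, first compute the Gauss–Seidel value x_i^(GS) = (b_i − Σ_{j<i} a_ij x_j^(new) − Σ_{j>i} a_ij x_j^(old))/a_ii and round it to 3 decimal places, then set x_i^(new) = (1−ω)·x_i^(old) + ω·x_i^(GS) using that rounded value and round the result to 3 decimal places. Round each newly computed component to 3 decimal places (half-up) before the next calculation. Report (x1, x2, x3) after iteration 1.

Iteration 1:
  x1: GS value = (-1 - (4)·0.000 - (-2)·0.000) / (7) = -0.143;  x1 ← (1−ω)·0.000 + ω·-0.143 = -0.162
  x2: GS value = (3 - (-4)·-0.162 - (-2)·0.000) / (9) = 0.261;  x2 ← (1−ω)·0.000 + ω·0.261 = 0.295
  x3: GS value = (-5 - (-1)·-0.162 - (1)·0.295) / (5) = -1.091;  x3 ← (1−ω)·0.000 + ω·-1.091 = -1.233

(-0.162, 0.295, -1.233)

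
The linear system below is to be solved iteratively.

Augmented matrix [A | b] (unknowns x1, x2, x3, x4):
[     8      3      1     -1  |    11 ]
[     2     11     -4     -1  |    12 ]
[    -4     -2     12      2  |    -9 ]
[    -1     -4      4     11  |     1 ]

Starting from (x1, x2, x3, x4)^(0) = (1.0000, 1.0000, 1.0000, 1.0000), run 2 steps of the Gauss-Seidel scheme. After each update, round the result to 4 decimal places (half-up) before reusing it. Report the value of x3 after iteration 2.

Iteration 1:
  x1 = (11 - (3)·1.0000 - (1)·1.0000 - (-1)·1.0000) / (8) = 1.0000
  x2 = (12 - (2)·1.0000 - (-4)·1.0000 - (-1)·1.0000) / (11) = 1.3636
  x3 = (-9 - (-4)·1.0000 - (-2)·1.3636 - (2)·1.0000) / (12) = -0.3561
  x4 = (1 - (-1)·1.0000 - (-4)·1.3636 - (4)·-0.3561) / (11) = 0.8072
Iteration 2:
  x1 = (11 - (3)·1.3636 - (1)·-0.3561 - (-1)·0.8072) / (8) = 1.0091
  x2 = (12 - (2)·1.0091 - (-4)·-0.3561 - (-1)·0.8072) / (11) = 0.8513
  x3 = (-9 - (-4)·1.0091 - (-2)·0.8513 - (2)·0.8072) / (12) = -0.4063
  x4 = (1 - (-1)·1.0091 - (-4)·0.8513 - (4)·-0.4063) / (11) = 0.6400

-0.4063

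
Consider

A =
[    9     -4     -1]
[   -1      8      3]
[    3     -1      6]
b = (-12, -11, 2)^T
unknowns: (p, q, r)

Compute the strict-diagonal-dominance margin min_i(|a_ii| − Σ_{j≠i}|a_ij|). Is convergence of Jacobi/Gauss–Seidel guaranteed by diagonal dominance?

2

row 1: |9| − (4+1) = 4
row 2: |8| − (1+3) = 4
row 3: |6| − (3+1) = 2
minimum over rows = 2 → strictly diagonally dominant (convergence guaranteed)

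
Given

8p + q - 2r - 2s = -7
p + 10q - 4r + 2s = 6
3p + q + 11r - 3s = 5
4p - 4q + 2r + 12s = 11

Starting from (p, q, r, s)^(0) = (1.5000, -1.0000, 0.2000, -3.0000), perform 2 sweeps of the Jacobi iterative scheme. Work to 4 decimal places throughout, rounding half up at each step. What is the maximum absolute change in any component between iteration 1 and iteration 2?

1.8403

Iteration 1:
  p = (-7 - (1)·-1.0000 - (-2)·0.2000 - (-2)·-3.0000) / (8) = -1.4500
  q = (6 - (1)·1.5000 - (-4)·0.2000 - (2)·-3.0000) / (10) = 1.1300
  r = (5 - (3)·1.5000 - (1)·-1.0000 - (-3)·-3.0000) / (11) = -0.6818
  s = (11 - (4)·1.5000 - (-4)·-1.0000 - (2)·0.2000) / (12) = 0.0500
Iteration 2:
  p = (-7 - (1)·1.1300 - (-2)·-0.6818 - (-2)·0.0500) / (8) = -1.1742
  q = (6 - (1)·-1.4500 - (-4)·-0.6818 - (2)·0.0500) / (10) = 0.4623
  r = (5 - (3)·-1.4500 - (1)·1.1300 - (-3)·0.0500) / (11) = 0.7609
  s = (11 - (4)·-1.4500 - (-4)·1.1300 - (2)·-0.6818) / (12) = 1.8903
Change: (0.2758, -0.6677, 1.4427, 1.8403) → max |·| = 1.8403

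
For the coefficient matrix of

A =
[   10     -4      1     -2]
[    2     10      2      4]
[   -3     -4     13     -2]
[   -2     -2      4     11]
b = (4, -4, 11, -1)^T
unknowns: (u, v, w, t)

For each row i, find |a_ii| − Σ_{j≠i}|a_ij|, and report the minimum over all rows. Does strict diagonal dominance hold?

row 1: |10| − (4+1+2) = 3
row 2: |10| − (2+2+4) = 2
row 3: |13| − (3+4+2) = 4
row 4: |11| − (2+2+4) = 3
minimum over rows = 2 → strictly diagonally dominant (convergence guaranteed)

2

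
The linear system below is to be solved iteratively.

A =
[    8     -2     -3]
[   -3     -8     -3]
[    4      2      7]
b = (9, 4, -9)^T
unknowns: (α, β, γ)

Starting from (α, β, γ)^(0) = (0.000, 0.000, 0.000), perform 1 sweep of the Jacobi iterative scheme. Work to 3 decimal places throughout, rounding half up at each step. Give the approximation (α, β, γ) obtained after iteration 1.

Iteration 1:
  α = (9 - (-2)·0.000 - (-3)·0.000) / (8) = 1.125
  β = (4 - (-3)·0.000 - (-3)·0.000) / (-8) = -0.500
  γ = (-9 - (4)·0.000 - (2)·0.000) / (7) = -1.286

(1.125, -0.500, -1.286)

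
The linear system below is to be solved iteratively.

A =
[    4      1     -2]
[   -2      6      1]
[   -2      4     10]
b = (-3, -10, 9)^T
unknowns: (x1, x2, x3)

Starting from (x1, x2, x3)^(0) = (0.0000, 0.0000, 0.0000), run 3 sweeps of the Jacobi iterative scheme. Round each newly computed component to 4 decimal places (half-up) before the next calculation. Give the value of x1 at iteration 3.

Iteration 1:
  x1 = (-3 - (1)·0.0000 - (-2)·0.0000) / (4) = -0.7500
  x2 = (-10 - (-2)·0.0000 - (1)·0.0000) / (6) = -1.6667
  x3 = (9 - (-2)·0.0000 - (4)·0.0000) / (10) = 0.9000
Iteration 2:
  x1 = (-3 - (1)·-1.6667 - (-2)·0.9000) / (4) = 0.1167
  x2 = (-10 - (-2)·-0.7500 - (1)·0.9000) / (6) = -2.0667
  x3 = (9 - (-2)·-0.7500 - (4)·-1.6667) / (10) = 1.4167
Iteration 3:
  x1 = (-3 - (1)·-2.0667 - (-2)·1.4167) / (4) = 0.4750
  x2 = (-10 - (-2)·0.1167 - (1)·1.4167) / (6) = -1.8639
  x3 = (9 - (-2)·0.1167 - (4)·-2.0667) / (10) = 1.7500

0.4750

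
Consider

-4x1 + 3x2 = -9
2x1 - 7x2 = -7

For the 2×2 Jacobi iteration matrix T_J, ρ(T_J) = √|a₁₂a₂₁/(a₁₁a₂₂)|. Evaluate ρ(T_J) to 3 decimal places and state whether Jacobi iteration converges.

a₁₂a₂₁/(a₁₁a₂₂) = (3)·(2) / ((-4)·(-7)) = 0.214286
ρ = √|0.214286| = √0.214286 = 0.463
ρ < 1, so Jacobi converges

0.463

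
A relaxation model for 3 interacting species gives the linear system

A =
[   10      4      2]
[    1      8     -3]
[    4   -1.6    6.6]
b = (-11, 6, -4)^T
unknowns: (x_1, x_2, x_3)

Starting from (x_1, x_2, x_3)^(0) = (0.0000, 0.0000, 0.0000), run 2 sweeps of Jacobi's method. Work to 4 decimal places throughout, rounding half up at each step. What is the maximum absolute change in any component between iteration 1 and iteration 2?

Iteration 1:
  x_1 = (-11 - (4)·0.0000 - (2)·0.0000) / (10) = -1.1000
  x_2 = (6 - (1)·0.0000 - (-3)·0.0000) / (8) = 0.7500
  x_3 = (-4 - (4)·0.0000 - (-1.6)·0.0000) / (6.6) = -0.6061
Iteration 2:
  x_1 = (-11 - (4)·0.7500 - (2)·-0.6061) / (10) = -1.2788
  x_2 = (6 - (1)·-1.1000 - (-3)·-0.6061) / (8) = 0.6602
  x_3 = (-4 - (4)·-1.1000 - (-1.6)·0.7500) / (6.6) = 0.2424
Change: (-0.1788, -0.0898, 0.8485) → max |·| = 0.8485

0.8485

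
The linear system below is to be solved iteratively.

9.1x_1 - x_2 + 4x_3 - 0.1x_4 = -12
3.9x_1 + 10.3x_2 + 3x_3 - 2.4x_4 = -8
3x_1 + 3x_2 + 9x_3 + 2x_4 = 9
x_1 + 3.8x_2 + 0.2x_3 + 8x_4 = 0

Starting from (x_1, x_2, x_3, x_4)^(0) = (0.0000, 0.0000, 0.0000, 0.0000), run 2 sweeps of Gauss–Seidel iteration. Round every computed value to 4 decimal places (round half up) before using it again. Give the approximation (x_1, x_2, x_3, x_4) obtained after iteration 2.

(-2.0197, -0.3980, 1.7485, 0.3978)

Iteration 1:
  x_1 = (-12 - (-1)·0.0000 - (4)·0.0000 - (-0.1)·0.0000) / (9.1) = -1.3187
  x_2 = (-8 - (3.9)·-1.3187 - (3)·0.0000 - (-2.4)·0.0000) / (10.3) = -0.2774
  x_3 = (9 - (3)·-1.3187 - (3)·-0.2774 - (2)·0.0000) / (9) = 1.5320
  x_4 = (0 - (1)·-1.3187 - (3.8)·-0.2774 - (0.2)·1.5320) / (8) = 0.2583
Iteration 2:
  x_1 = (-12 - (-1)·-0.2774 - (4)·1.5320 - (-0.1)·0.2583) / (9.1) = -2.0197
  x_2 = (-8 - (3.9)·-2.0197 - (3)·1.5320 - (-2.4)·0.2583) / (10.3) = -0.3980
  x_3 = (9 - (3)·-2.0197 - (3)·-0.3980 - (2)·0.2583) / (9) = 1.7485
  x_4 = (0 - (1)·-2.0197 - (3.8)·-0.3980 - (0.2)·1.7485) / (8) = 0.3978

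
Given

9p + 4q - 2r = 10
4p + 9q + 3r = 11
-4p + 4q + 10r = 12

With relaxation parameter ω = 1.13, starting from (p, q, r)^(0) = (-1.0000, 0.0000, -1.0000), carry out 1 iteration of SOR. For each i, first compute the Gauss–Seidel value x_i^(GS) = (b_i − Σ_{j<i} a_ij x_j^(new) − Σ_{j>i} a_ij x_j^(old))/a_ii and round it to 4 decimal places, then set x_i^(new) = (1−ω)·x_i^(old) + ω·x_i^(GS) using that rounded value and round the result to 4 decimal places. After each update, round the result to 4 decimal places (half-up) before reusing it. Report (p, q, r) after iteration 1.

(1.1345, 1.1880, 1.4618)

Iteration 1:
  p: GS value = (10 - (4)·0.0000 - (-2)·-1.0000) / (9) = 0.8889;  p ← (1−ω)·-1.0000 + ω·0.8889 = 1.1345
  q: GS value = (11 - (4)·1.1345 - (3)·-1.0000) / (9) = 1.0513;  q ← (1−ω)·0.0000 + ω·1.0513 = 1.1880
  r: GS value = (12 - (-4)·1.1345 - (4)·1.1880) / (10) = 1.1786;  r ← (1−ω)·-1.0000 + ω·1.1786 = 1.4618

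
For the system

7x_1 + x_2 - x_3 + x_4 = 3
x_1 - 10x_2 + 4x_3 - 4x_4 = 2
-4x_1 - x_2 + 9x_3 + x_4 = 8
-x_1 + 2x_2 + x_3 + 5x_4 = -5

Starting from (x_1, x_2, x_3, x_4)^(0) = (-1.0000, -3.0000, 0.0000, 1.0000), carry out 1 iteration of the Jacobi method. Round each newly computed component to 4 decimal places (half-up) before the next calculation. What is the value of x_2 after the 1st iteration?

Iteration 1:
  x_1 = (3 - (1)·-3.0000 - (-1)·0.0000 - (1)·1.0000) / (7) = 0.7143
  x_2 = (2 - (1)·-1.0000 - (4)·0.0000 - (-4)·1.0000) / (-10) = -0.7000
  x_3 = (8 - (-4)·-1.0000 - (-1)·-3.0000 - (1)·1.0000) / (9) = 0.0000
  x_4 = (-5 - (-1)·-1.0000 - (2)·-3.0000 - (1)·0.0000) / (5) = 0.0000

-0.7000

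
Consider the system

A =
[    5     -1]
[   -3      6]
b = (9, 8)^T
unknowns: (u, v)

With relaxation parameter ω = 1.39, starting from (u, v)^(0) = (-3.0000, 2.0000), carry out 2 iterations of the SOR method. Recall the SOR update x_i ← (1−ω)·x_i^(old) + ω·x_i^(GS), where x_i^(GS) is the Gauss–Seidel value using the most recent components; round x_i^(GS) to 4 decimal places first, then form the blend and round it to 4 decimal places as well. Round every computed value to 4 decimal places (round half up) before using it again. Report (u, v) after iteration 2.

Iteration 1:
  u: GS value = (9 - (-1)·2.0000) / (5) = 2.2000;  u ← (1−ω)·-3.0000 + ω·2.2000 = 4.2280
  v: GS value = (8 - (-3)·4.2280) / (6) = 3.4473;  v ← (1−ω)·2.0000 + ω·3.4473 = 4.0117
Iteration 2:
  u: GS value = (9 - (-1)·4.0117) / (5) = 2.6023;  u ← (1−ω)·4.2280 + ω·2.6023 = 1.9683
  v: GS value = (8 - (-3)·1.9683) / (6) = 2.3175;  v ← (1−ω)·4.0117 + ω·2.3175 = 1.6568

(1.9683, 1.6568)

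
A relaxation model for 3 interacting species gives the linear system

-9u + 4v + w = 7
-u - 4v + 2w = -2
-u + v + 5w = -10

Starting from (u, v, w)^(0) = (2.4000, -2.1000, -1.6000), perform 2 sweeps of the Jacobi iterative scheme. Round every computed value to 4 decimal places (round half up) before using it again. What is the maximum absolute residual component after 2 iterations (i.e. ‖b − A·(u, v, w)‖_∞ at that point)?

4.1910

Iteration 1:
  u = (7 - (4)·-2.1000 - (1)·-1.6000) / (-9) = -1.8889
  v = (-2 - (-1)·2.4000 - (2)·-1.6000) / (-4) = -0.9000
  w = (-10 - (-1)·2.4000 - (1)·-2.1000) / (5) = -1.1000
Iteration 2:
  u = (7 - (4)·-0.9000 - (1)·-1.1000) / (-9) = -1.3000
  v = (-2 - (-1)·-1.8889 - (2)·-1.1000) / (-4) = 0.4222
  w = (-10 - (-1)·-1.8889 - (1)·-0.9000) / (5) = -2.1978
Residual b − A·x = (-4.1910, 2.7844, -0.7332); ∞-norm = 4.1910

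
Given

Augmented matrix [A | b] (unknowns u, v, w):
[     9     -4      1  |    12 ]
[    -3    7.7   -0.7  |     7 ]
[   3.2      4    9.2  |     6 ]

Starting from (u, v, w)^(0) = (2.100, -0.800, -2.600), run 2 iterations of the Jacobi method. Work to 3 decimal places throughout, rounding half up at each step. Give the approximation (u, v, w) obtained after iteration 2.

(1.966, 1.427, -0.437)

Iteration 1:
  u = (12 - (-4)·-0.800 - (1)·-2.600) / (9) = 1.267
  v = (7 - (-3)·2.100 - (-0.7)·-2.600) / (7.7) = 1.491
  w = (6 - (3.2)·2.100 - (4)·-0.800) / (9.2) = 0.270
Iteration 2:
  u = (12 - (-4)·1.491 - (1)·0.270) / (9) = 1.966
  v = (7 - (-3)·1.267 - (-0.7)·0.270) / (7.7) = 1.427
  w = (6 - (3.2)·1.267 - (4)·1.491) / (9.2) = -0.437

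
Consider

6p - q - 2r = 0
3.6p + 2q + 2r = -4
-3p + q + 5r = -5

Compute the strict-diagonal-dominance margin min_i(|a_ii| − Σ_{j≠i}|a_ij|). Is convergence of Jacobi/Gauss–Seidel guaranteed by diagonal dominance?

-3.6

row 1: |6| − (1+2) = 3
row 2: |2| − (3.6+2) = -3.6
row 3: |5| − (3+1) = 1
minimum over rows = -3.6 → not strictly diagonally dominant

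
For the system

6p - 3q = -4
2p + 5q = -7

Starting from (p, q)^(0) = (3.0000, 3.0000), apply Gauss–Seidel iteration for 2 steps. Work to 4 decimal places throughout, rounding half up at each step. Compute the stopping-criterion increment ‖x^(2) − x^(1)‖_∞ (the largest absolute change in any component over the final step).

2.3666

Iteration 1:
  p = (-4 - (-3)·3.0000) / (6) = 0.8333
  q = (-7 - (2)·0.8333) / (5) = -1.7333
Iteration 2:
  p = (-4 - (-3)·-1.7333) / (6) = -1.5333
  q = (-7 - (2)·-1.5333) / (5) = -0.7867
Change: (-2.3666, 0.9466) → max |·| = 2.3666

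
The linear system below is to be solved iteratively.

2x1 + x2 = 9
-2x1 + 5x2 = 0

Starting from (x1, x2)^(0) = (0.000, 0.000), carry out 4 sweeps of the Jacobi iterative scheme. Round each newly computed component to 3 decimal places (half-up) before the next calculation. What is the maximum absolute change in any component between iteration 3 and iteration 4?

0.360

Iteration 1:
  x1 = (9 - (1)·0.000) / (2) = 4.500
  x2 = (0 - (-2)·0.000) / (5) = 0.000
Iteration 2:
  x1 = (9 - (1)·0.000) / (2) = 4.500
  x2 = (0 - (-2)·4.500) / (5) = 1.800
Iteration 3:
  x1 = (9 - (1)·1.800) / (2) = 3.600
  x2 = (0 - (-2)·4.500) / (5) = 1.800
Iteration 4:
  x1 = (9 - (1)·1.800) / (2) = 3.600
  x2 = (0 - (-2)·3.600) / (5) = 1.440
Change: (0.000, -0.360) → max |·| = 0.360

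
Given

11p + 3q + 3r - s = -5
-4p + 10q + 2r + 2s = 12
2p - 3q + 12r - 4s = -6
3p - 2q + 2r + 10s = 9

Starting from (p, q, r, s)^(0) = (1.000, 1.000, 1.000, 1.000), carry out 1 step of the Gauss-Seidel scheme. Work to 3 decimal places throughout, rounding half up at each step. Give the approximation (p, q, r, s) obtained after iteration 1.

Iteration 1:
  p = (-5 - (3)·1.000 - (3)·1.000 - (-1)·1.000) / (11) = -0.909
  q = (12 - (-4)·-0.909 - (2)·1.000 - (2)·1.000) / (10) = 0.436
  r = (-6 - (2)·-0.909 - (-3)·0.436 - (-4)·1.000) / (12) = 0.094
  s = (9 - (3)·-0.909 - (-2)·0.436 - (2)·0.094) / (10) = 1.241

(-0.909, 0.436, 0.094, 1.241)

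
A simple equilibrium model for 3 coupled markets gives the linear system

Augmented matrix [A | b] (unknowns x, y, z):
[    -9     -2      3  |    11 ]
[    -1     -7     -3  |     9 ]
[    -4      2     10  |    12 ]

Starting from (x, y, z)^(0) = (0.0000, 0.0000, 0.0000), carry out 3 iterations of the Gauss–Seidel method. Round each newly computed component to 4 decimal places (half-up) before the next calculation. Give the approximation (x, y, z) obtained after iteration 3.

(-0.4512, -1.7580, 1.3711)

Iteration 1:
  x = (11 - (-2)·0.0000 - (3)·0.0000) / (-9) = -1.2222
  y = (9 - (-1)·-1.2222 - (-3)·0.0000) / (-7) = -1.1111
  z = (12 - (-4)·-1.2222 - (2)·-1.1111) / (10) = 0.9333
Iteration 2:
  x = (11 - (-2)·-1.1111 - (3)·0.9333) / (-9) = -0.6642
  y = (9 - (-1)·-0.6642 - (-3)·0.9333) / (-7) = -1.5908
  z = (12 - (-4)·-0.6642 - (2)·-1.5908) / (10) = 1.2525
Iteration 3:
  x = (11 - (-2)·-1.5908 - (3)·1.2525) / (-9) = -0.4512
  y = (9 - (-1)·-0.4512 - (-3)·1.2525) / (-7) = -1.7580
  z = (12 - (-4)·-0.4512 - (2)·-1.7580) / (10) = 1.3711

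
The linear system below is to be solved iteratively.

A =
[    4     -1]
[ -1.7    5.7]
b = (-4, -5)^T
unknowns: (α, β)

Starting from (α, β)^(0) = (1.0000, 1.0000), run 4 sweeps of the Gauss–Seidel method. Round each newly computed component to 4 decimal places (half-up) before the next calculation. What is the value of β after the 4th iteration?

-1.2701

Iteration 1:
  α = (-4 - (-1)·1.0000) / (4) = -0.7500
  β = (-5 - (-1.7)·-0.7500) / (5.7) = -1.1009
Iteration 2:
  α = (-4 - (-1)·-1.1009) / (4) = -1.2752
  β = (-5 - (-1.7)·-1.2752) / (5.7) = -1.2575
Iteration 3:
  α = (-4 - (-1)·-1.2575) / (4) = -1.3144
  β = (-5 - (-1.7)·-1.3144) / (5.7) = -1.2692
Iteration 4:
  α = (-4 - (-1)·-1.2692) / (4) = -1.3173
  β = (-5 - (-1.7)·-1.3173) / (5.7) = -1.2701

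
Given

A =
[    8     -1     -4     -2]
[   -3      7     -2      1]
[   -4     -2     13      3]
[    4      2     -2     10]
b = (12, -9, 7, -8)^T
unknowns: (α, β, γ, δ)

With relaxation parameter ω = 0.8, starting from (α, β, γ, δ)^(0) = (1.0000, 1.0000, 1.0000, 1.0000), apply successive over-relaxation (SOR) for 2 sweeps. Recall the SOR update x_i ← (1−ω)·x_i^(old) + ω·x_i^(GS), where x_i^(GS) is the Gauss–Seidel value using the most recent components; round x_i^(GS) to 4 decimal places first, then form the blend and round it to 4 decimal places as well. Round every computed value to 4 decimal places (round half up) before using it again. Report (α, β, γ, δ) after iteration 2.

(1.8143, -0.0755, 1.2378, -1.2022)

Iteration 1:
  α: GS value = (12 - (-1)·1.0000 - (-4)·1.0000 - (-2)·1.0000) / (8) = 2.3750;  α ← (1−ω)·1.0000 + ω·2.3750 = 2.1000
  β: GS value = (-9 - (-3)·2.1000 - (-2)·1.0000 - (1)·1.0000) / (7) = -0.2429;  β ← (1−ω)·1.0000 + ω·-0.2429 = 0.0057
  γ: GS value = (7 - (-4)·2.1000 - (-2)·0.0057 - (3)·1.0000) / (13) = 0.9547;  γ ← (1−ω)·1.0000 + ω·0.9547 = 0.9638
  δ: GS value = (-8 - (4)·2.1000 - (2)·0.0057 - (-2)·0.9638) / (10) = -1.4484;  δ ← (1−ω)·1.0000 + ω·-1.4484 = -0.9587
Iteration 2:
  α: GS value = (12 - (-1)·0.0057 - (-4)·0.9638 - (-2)·-0.9587) / (8) = 1.7429;  α ← (1−ω)·2.1000 + ω·1.7429 = 1.8143
  β: GS value = (-9 - (-3)·1.8143 - (-2)·0.9638 - (1)·-0.9587) / (7) = -0.0958;  β ← (1−ω)·0.0057 + ω·-0.0958 = -0.0755
  γ: GS value = (7 - (-4)·1.8143 - (-2)·-0.0755 - (3)·-0.9587) / (13) = 1.3063;  γ ← (1−ω)·0.9638 + ω·1.3063 = 1.2378
  δ: GS value = (-8 - (4)·1.8143 - (2)·-0.0755 - (-2)·1.2378) / (10) = -1.2631;  δ ← (1−ω)·-0.9587 + ω·-1.2631 = -1.2022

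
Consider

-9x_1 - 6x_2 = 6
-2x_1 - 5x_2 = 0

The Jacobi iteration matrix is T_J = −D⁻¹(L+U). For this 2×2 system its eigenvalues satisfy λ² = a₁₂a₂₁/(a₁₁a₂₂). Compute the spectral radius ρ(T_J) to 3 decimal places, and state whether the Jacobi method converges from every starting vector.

0.516

a₁₂a₂₁/(a₁₁a₂₂) = (-6)·(-2) / ((-9)·(-5)) = 0.266667
ρ = √|0.266667| = √0.266667 = 0.516
ρ < 1, so Jacobi converges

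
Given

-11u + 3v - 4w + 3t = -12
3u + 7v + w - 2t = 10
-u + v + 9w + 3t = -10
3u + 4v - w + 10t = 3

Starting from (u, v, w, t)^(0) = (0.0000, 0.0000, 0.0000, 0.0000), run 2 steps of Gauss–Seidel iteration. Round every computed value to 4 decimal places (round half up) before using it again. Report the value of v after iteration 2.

0.7465

Iteration 1:
  u = (-12 - (3)·0.0000 - (-4)·0.0000 - (3)·0.0000) / (-11) = 1.0909
  v = (10 - (3)·1.0909 - (1)·0.0000 - (-2)·0.0000) / (7) = 0.9610
  w = (-10 - (-1)·1.0909 - (1)·0.9610 - (3)·0.0000) / (9) = -1.0967
  t = (3 - (3)·1.0909 - (4)·0.9610 - (-1)·-1.0967) / (10) = -0.5213
Iteration 2:
  u = (-12 - (3)·0.9610 - (-4)·-1.0967 - (3)·-0.5213) / (-11) = 1.6096
  v = (10 - (3)·1.6096 - (1)·-1.0967 - (-2)·-0.5213) / (7) = 0.7465
  w = (-10 - (-1)·1.6096 - (1)·0.7465 - (3)·-0.5213) / (9) = -0.8414
  t = (3 - (3)·1.6096 - (4)·0.7465 - (-1)·-0.8414) / (10) = -0.5656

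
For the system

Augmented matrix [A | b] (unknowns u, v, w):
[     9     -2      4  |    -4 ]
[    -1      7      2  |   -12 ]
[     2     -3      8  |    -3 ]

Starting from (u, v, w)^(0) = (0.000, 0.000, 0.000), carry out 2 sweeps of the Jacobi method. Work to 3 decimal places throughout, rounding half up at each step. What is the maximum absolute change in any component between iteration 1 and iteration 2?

Iteration 1:
  u = (-4 - (-2)·0.000 - (4)·0.000) / (9) = -0.444
  v = (-12 - (-1)·0.000 - (2)·0.000) / (7) = -1.714
  w = (-3 - (2)·0.000 - (-3)·0.000) / (8) = -0.375
Iteration 2:
  u = (-4 - (-2)·-1.714 - (4)·-0.375) / (9) = -0.659
  v = (-12 - (-1)·-0.444 - (2)·-0.375) / (7) = -1.671
  w = (-3 - (2)·-0.444 - (-3)·-1.714) / (8) = -0.907
Change: (-0.215, 0.043, -0.532) → max |·| = 0.532

0.532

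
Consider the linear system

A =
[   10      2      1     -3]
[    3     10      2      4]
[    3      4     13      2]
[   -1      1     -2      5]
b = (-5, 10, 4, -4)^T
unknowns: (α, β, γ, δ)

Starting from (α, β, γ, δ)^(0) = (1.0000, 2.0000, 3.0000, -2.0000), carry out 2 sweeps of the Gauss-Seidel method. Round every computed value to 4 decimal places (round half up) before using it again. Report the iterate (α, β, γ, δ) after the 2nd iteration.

Iteration 1:
  α = (-5 - (2)·2.0000 - (1)·3.0000 - (-3)·-2.0000) / (10) = -1.8000
  β = (10 - (3)·-1.8000 - (2)·3.0000 - (4)·-2.0000) / (10) = 1.7400
  γ = (4 - (3)·-1.8000 - (4)·1.7400 - (2)·-2.0000) / (13) = 0.4954
  δ = (-4 - (-1)·-1.8000 - (1)·1.7400 - (-2)·0.4954) / (5) = -1.3098
Iteration 2:
  α = (-5 - (2)·1.7400 - (1)·0.4954 - (-3)·-1.3098) / (10) = -1.2905
  β = (10 - (3)·-1.2905 - (2)·0.4954 - (4)·-1.3098) / (10) = 1.8120
  γ = (4 - (3)·-1.2905 - (4)·1.8120 - (2)·-1.3098) / (13) = 0.2495
  δ = (-4 - (-1)·-1.2905 - (1)·1.8120 - (-2)·0.2495) / (5) = -1.3207

(-1.2905, 1.8120, 0.2495, -1.3207)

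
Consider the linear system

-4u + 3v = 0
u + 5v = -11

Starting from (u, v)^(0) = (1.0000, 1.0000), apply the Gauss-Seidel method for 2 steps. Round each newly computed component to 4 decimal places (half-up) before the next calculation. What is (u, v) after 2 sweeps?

(-1.7625, -1.8475)

Iteration 1:
  u = (0 - (3)·1.0000) / (-4) = 0.7500
  v = (-11 - (1)·0.7500) / (5) = -2.3500
Iteration 2:
  u = (0 - (3)·-2.3500) / (-4) = -1.7625
  v = (-11 - (1)·-1.7625) / (5) = -1.8475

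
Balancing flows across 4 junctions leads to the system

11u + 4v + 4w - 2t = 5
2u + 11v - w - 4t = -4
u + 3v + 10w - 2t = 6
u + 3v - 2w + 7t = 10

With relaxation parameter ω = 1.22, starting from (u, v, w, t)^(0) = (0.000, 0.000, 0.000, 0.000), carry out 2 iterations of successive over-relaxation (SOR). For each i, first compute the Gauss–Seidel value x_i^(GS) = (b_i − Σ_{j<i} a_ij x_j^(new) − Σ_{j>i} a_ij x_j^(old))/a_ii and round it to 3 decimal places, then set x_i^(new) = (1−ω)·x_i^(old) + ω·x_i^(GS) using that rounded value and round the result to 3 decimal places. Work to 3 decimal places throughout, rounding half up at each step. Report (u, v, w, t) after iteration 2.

Iteration 1:
  u: GS value = (5 - (4)·0.000 - (4)·0.000 - (-2)·0.000) / (11) = 0.455;  u ← (1−ω)·0.000 + ω·0.455 = 0.555
  v: GS value = (-4 - (2)·0.555 - (-1)·0.000 - (-4)·0.000) / (11) = -0.465;  v ← (1−ω)·0.000 + ω·-0.465 = -0.567
  w: GS value = (6 - (1)·0.555 - (3)·-0.567 - (-2)·0.000) / (10) = 0.715;  w ← (1−ω)·0.000 + ω·0.715 = 0.872
  t: GS value = (10 - (1)·0.555 - (3)·-0.567 - (-2)·0.872) / (7) = 1.841;  t ← (1−ω)·0.000 + ω·1.841 = 2.246
Iteration 2:
  u: GS value = (5 - (4)·-0.567 - (4)·0.872 - (-2)·2.246) / (11) = 0.752;  u ← (1−ω)·0.555 + ω·0.752 = 0.795
  v: GS value = (-4 - (2)·0.795 - (-1)·0.872 - (-4)·2.246) / (11) = 0.388;  v ← (1−ω)·-0.567 + ω·0.388 = 0.598
  w: GS value = (6 - (1)·0.795 - (3)·0.598 - (-2)·2.246) / (10) = 0.790;  w ← (1−ω)·0.872 + ω·0.790 = 0.772
  t: GS value = (10 - (1)·0.795 - (3)·0.598 - (-2)·0.772) / (7) = 1.279;  t ← (1−ω)·2.246 + ω·1.279 = 1.066

(0.795, 0.598, 0.772, 1.066)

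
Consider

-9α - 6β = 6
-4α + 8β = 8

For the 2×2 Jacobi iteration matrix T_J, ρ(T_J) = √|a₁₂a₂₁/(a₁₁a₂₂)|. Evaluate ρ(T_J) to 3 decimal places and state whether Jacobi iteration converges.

0.577

a₁₂a₂₁/(a₁₁a₂₂) = (-6)·(-4) / ((-9)·(8)) = -0.333333
ρ = √|-0.333333| = √0.333333 = 0.577
ρ < 1, so Jacobi converges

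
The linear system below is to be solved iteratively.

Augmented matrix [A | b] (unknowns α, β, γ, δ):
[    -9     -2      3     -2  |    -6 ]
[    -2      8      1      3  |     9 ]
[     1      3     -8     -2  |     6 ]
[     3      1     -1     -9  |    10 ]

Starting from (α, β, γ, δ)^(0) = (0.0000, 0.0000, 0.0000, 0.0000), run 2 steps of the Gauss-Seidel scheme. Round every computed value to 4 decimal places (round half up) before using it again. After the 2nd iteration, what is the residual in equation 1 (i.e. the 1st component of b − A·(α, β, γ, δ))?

-0.3821

Iteration 1:
  α = (-6 - (-2)·0.0000 - (3)·0.0000 - (-2)·0.0000) / (-9) = 0.6667
  β = (9 - (-2)·0.6667 - (1)·0.0000 - (3)·0.0000) / (8) = 1.2917
  γ = (6 - (1)·0.6667 - (3)·1.2917 - (-2)·0.0000) / (-8) = -0.1823
  δ = (10 - (3)·0.6667 - (1)·1.2917 - (-1)·-0.1823) / (-9) = -0.7251
Iteration 2:
  α = (-6 - (-2)·1.2917 - (3)·-0.1823 - (-2)·-0.7251) / (-9) = 0.4800
  β = (9 - (-2)·0.4800 - (1)·-0.1823 - (3)·-0.7251) / (8) = 1.5397
  γ = (6 - (1)·0.4800 - (3)·1.5397 - (-2)·-0.7251) / (-8) = 0.0687
  δ = (10 - (3)·0.4800 - (1)·1.5397 - (-1)·0.0687) / (-9) = -0.7877
Residual b − A·x = (-0.3821, -0.0632, -0.1249, -0.0003)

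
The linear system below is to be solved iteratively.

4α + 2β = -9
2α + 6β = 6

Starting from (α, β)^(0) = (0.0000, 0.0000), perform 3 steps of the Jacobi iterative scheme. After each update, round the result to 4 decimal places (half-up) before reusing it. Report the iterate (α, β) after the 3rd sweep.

(-3.1250, 1.9167)

Iteration 1:
  α = (-9 - (2)·0.0000) / (4) = -2.2500
  β = (6 - (2)·0.0000) / (6) = 1.0000
Iteration 2:
  α = (-9 - (2)·1.0000) / (4) = -2.7500
  β = (6 - (2)·-2.2500) / (6) = 1.7500
Iteration 3:
  α = (-9 - (2)·1.7500) / (4) = -3.1250
  β = (6 - (2)·-2.7500) / (6) = 1.9167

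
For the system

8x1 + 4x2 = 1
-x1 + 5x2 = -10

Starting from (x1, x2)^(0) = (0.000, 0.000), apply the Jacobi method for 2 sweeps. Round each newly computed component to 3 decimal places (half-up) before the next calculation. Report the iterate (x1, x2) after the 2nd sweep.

(1.125, -1.975)

Iteration 1:
  x1 = (1 - (4)·0.000) / (8) = 0.125
  x2 = (-10 - (-1)·0.000) / (5) = -2.000
Iteration 2:
  x1 = (1 - (4)·-2.000) / (8) = 1.125
  x2 = (-10 - (-1)·0.125) / (5) = -1.975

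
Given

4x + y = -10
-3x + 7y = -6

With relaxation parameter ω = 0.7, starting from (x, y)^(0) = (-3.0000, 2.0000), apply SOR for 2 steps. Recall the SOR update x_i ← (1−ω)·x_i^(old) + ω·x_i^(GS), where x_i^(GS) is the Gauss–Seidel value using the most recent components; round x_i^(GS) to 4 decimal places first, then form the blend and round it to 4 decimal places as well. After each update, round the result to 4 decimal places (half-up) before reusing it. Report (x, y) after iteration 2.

(-2.4925, -1.6178)

Iteration 1:
  x: GS value = (-10 - (1)·2.0000) / (4) = -3.0000;  x ← (1−ω)·-3.0000 + ω·-3.0000 = -3.0000
  y: GS value = (-6 - (-3)·-3.0000) / (7) = -2.1429;  y ← (1−ω)·2.0000 + ω·-2.1429 = -0.9000
Iteration 2:
  x: GS value = (-10 - (1)·-0.9000) / (4) = -2.2750;  x ← (1−ω)·-3.0000 + ω·-2.2750 = -2.4925
  y: GS value = (-6 - (-3)·-2.4925) / (7) = -1.9254;  y ← (1−ω)·-0.9000 + ω·-1.9254 = -1.6178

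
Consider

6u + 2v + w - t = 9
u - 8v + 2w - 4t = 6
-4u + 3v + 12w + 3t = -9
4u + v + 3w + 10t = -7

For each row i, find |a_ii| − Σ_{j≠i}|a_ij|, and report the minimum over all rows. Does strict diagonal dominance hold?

1

row 1: |6| − (2+1+1) = 2
row 2: |-8| − (1+2+4) = 1
row 3: |12| − (4+3+3) = 2
row 4: |10| − (4+1+3) = 2
minimum over rows = 1 → strictly diagonally dominant (convergence guaranteed)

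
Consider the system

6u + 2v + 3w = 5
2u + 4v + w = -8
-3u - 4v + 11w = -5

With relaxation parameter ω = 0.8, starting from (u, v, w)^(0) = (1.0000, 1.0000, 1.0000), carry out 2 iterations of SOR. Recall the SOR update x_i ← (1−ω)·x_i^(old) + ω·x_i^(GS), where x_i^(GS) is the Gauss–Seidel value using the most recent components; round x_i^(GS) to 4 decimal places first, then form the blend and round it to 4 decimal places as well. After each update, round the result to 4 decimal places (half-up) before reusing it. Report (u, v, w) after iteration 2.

Iteration 1:
  u: GS value = (5 - (2)·1.0000 - (3)·1.0000) / (6) = 0.0000;  u ← (1−ω)·1.0000 + ω·0.0000 = 0.2000
  v: GS value = (-8 - (2)·0.2000 - (1)·1.0000) / (4) = -2.3500;  v ← (1−ω)·1.0000 + ω·-2.3500 = -1.6800
  w: GS value = (-5 - (-3)·0.2000 - (-4)·-1.6800) / (11) = -1.0109;  w ← (1−ω)·1.0000 + ω·-1.0109 = -0.6087
Iteration 2:
  u: GS value = (5 - (2)·-1.6800 - (3)·-0.6087) / (6) = 1.6977;  u ← (1−ω)·0.2000 + ω·1.6977 = 1.3982
  v: GS value = (-8 - (2)·1.3982 - (1)·-0.6087) / (4) = -2.5469;  v ← (1−ω)·-1.6800 + ω·-2.5469 = -2.3735
  w: GS value = (-5 - (-3)·1.3982 - (-4)·-2.3735) / (11) = -0.9363;  w ← (1−ω)·-0.6087 + ω·-0.9363 = -0.8708

(1.3982, -2.3735, -0.8708)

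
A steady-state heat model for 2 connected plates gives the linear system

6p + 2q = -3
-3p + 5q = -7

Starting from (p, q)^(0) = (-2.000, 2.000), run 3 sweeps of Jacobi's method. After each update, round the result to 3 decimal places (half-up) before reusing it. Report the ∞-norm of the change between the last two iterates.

Iteration 1:
  p = (-3 - (2)·2.000) / (6) = -1.167
  q = (-7 - (-3)·-2.000) / (5) = -2.600
Iteration 2:
  p = (-3 - (2)·-2.600) / (6) = 0.367
  q = (-7 - (-3)·-1.167) / (5) = -2.100
Iteration 3:
  p = (-3 - (2)·-2.100) / (6) = 0.200
  q = (-7 - (-3)·0.367) / (5) = -1.180
Change: (-0.167, 0.920) → max |·| = 0.920

0.920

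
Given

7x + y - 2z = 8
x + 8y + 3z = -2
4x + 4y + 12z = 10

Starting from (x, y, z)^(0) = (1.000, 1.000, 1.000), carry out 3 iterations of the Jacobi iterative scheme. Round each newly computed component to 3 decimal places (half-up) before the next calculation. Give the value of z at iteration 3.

0.558

Iteration 1:
  x = (8 - (1)·1.000 - (-2)·1.000) / (7) = 1.286
  y = (-2 - (1)·1.000 - (3)·1.000) / (8) = -0.750
  z = (10 - (4)·1.000 - (4)·1.000) / (12) = 0.167
Iteration 2:
  x = (8 - (1)·-0.750 - (-2)·0.167) / (7) = 1.298
  y = (-2 - (1)·1.286 - (3)·0.167) / (8) = -0.473
  z = (10 - (4)·1.286 - (4)·-0.750) / (12) = 0.655
Iteration 3:
  x = (8 - (1)·-0.473 - (-2)·0.655) / (7) = 1.398
  y = (-2 - (1)·1.298 - (3)·0.655) / (8) = -0.658
  z = (10 - (4)·1.298 - (4)·-0.473) / (12) = 0.558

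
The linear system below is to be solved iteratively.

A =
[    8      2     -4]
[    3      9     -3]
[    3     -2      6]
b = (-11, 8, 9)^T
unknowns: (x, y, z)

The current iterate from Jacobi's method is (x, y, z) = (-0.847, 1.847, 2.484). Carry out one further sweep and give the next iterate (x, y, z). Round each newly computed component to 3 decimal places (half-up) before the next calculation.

(-0.595, 1.999, 2.539)

One sweep:
  x = (-11 - (2)·1.847 - (-4)·2.484) / (8) = -0.595
  y = (8 - (3)·-0.847 - (-3)·2.484) / (9) = 1.999
  z = (9 - (3)·-0.847 - (-2)·1.847) / (6) = 2.539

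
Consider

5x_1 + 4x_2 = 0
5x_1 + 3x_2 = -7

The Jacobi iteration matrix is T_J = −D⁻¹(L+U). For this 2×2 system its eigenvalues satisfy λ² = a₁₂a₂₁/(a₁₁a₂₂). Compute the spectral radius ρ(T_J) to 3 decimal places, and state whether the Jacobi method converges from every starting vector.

1.155

a₁₂a₂₁/(a₁₁a₂₂) = (4)·(5) / ((5)·(3)) = 1.333333
ρ = √|1.333333| = √1.333333 = 1.155
ρ > 1, so Jacobi diverges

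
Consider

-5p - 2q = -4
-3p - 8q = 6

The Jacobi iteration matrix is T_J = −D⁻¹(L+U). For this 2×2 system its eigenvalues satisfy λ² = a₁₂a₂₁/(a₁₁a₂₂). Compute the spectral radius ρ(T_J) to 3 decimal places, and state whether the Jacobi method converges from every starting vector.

0.387

a₁₂a₂₁/(a₁₁a₂₂) = (-2)·(-3) / ((-5)·(-8)) = 0.150000
ρ = √|0.150000| = √0.150000 = 0.387
ρ < 1, so Jacobi converges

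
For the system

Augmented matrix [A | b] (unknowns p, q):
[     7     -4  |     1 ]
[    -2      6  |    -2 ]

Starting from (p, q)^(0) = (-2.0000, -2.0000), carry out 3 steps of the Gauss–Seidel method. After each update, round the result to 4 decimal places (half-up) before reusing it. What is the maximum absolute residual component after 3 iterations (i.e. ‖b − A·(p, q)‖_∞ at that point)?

0.1938

Iteration 1:
  p = (1 - (-4)·-2.0000) / (7) = -1.0000
  q = (-2 - (-2)·-1.0000) / (6) = -0.6667
Iteration 2:
  p = (1 - (-4)·-0.6667) / (7) = -0.2381
  q = (-2 - (-2)·-0.2381) / (6) = -0.4127
Iteration 3:
  p = (1 - (-4)·-0.4127) / (7) = -0.0930
  q = (-2 - (-2)·-0.0930) / (6) = -0.3643
Residual b − A·x = (0.1938, -0.0002); ∞-norm = 0.1938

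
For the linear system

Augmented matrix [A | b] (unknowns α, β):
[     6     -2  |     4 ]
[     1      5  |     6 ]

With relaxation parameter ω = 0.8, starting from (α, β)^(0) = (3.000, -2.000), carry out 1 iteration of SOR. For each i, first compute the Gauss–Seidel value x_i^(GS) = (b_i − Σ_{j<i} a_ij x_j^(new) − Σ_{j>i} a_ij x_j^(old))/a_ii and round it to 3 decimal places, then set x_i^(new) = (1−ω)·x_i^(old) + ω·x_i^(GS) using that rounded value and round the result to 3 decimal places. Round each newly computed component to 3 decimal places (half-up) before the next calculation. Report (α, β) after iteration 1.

Iteration 1:
  α: GS value = (4 - (-2)·-2.000) / (6) = 0.000;  α ← (1−ω)·3.000 + ω·0.000 = 0.600
  β: GS value = (6 - (1)·0.600) / (5) = 1.080;  β ← (1−ω)·-2.000 + ω·1.080 = 0.464

(0.600, 0.464)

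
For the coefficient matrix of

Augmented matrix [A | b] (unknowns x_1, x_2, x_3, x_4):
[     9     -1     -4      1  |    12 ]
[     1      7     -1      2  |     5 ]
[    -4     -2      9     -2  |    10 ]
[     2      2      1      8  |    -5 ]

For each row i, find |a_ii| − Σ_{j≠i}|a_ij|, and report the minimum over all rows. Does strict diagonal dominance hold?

row 1: |9| − (1+4+1) = 3
row 2: |7| − (1+1+2) = 3
row 3: |9| − (4+2+2) = 1
row 4: |8| − (2+2+1) = 3
minimum over rows = 1 → strictly diagonally dominant (convergence guaranteed)

1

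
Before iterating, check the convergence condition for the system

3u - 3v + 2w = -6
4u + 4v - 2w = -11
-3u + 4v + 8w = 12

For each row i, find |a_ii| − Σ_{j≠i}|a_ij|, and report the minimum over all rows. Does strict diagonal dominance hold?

row 1: |3| − (3+2) = -2
row 2: |4| − (4+2) = -2
row 3: |8| − (3+4) = 1
minimum over rows = -2 → not strictly diagonally dominant

-2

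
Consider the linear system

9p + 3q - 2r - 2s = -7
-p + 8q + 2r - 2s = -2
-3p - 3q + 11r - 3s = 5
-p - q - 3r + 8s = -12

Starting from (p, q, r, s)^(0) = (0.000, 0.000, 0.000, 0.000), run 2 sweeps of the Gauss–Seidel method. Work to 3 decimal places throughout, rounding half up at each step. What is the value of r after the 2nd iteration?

-0.465

Iteration 1:
  p = (-7 - (3)·0.000 - (-2)·0.000 - (-2)·0.000) / (9) = -0.778
  q = (-2 - (-1)·-0.778 - (2)·0.000 - (-2)·0.000) / (8) = -0.347
  r = (5 - (-3)·-0.778 - (-3)·-0.347 - (-3)·0.000) / (11) = 0.148
  s = (-12 - (-1)·-0.778 - (-1)·-0.347 - (-3)·0.148) / (8) = -1.585
Iteration 2:
  p = (-7 - (3)·-0.347 - (-2)·0.148 - (-2)·-1.585) / (9) = -0.981
  q = (-2 - (-1)·-0.981 - (2)·0.148 - (-2)·-1.585) / (8) = -0.806
  r = (5 - (-3)·-0.981 - (-3)·-0.806 - (-3)·-1.585) / (11) = -0.465
  s = (-12 - (-1)·-0.981 - (-1)·-0.806 - (-3)·-0.465) / (8) = -1.898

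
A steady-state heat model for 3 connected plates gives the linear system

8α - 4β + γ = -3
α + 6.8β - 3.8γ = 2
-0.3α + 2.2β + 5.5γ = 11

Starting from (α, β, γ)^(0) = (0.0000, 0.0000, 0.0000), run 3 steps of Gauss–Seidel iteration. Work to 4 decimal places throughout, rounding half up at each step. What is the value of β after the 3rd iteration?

Iteration 1:
  α = (-3 - (-4)·0.0000 - (1)·0.0000) / (8) = -0.3750
  β = (2 - (1)·-0.3750 - (-3.8)·0.0000) / (6.8) = 0.3493
  γ = (11 - (-0.3)·-0.3750 - (2.2)·0.3493) / (5.5) = 1.8398
Iteration 2:
  α = (-3 - (-4)·0.3493 - (1)·1.8398) / (8) = -0.4303
  β = (2 - (1)·-0.4303 - (-3.8)·1.8398) / (6.8) = 1.3855
  γ = (11 - (-0.3)·-0.4303 - (2.2)·1.3855) / (5.5) = 1.4223
Iteration 3:
  α = (-3 - (-4)·1.3855 - (1)·1.4223) / (8) = 0.1400
  β = (2 - (1)·0.1400 - (-3.8)·1.4223) / (6.8) = 1.0683
  γ = (11 - (-0.3)·0.1400 - (2.2)·1.0683) / (5.5) = 1.5803

1.0683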